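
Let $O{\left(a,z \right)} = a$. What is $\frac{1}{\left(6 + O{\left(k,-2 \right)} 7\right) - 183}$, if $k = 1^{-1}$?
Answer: $- \frac{1}{170} \approx -0.0058824$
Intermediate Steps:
$k = 1$
$\frac{1}{\left(6 + O{\left(k,-2 \right)} 7\right) - 183} = \frac{1}{\left(6 + 1 \cdot 7\right) - 183} = \frac{1}{\left(6 + 7\right) - 183} = \frac{1}{13 - 183} = \frac{1}{-170} = - \frac{1}{170}$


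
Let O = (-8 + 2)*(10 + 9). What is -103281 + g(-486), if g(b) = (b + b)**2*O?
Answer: -107808657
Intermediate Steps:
O = -114 (O = -6*19 = -114)
g(b) = -456*b**2 (g(b) = (b + b)**2*(-114) = (2*b)**2*(-114) = (4*b**2)*(-114) = -456*b**2)
-103281 + g(-486) = -103281 - 456*(-486)**2 = -103281 - 456*236196 = -103281 - 107705376 = -107808657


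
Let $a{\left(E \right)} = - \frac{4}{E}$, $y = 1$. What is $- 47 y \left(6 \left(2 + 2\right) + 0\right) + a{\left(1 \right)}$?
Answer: $-1132$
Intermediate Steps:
$- 47 y \left(6 \left(2 + 2\right) + 0\right) + a{\left(1 \right)} = - 47 \cdot 1 \left(6 \left(2 + 2\right) + 0\right) - \frac{4}{1} = - 47 \cdot 1 \left(6 \cdot 4 + 0\right) - 4 = - 47 \cdot 1 \left(24 + 0\right) - 4 = - 47 \cdot 1 \cdot 24 - 4 = \left(-47\right) 24 - 4 = -1128 - 4 = -1132$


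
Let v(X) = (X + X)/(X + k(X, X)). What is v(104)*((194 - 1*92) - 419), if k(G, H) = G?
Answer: -317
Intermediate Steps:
v(X) = 1 (v(X) = (X + X)/(X + X) = (2*X)/((2*X)) = (2*X)*(1/(2*X)) = 1)
v(104)*((194 - 1*92) - 419) = 1*((194 - 1*92) - 419) = 1*((194 - 92) - 419) = 1*(102 - 419) = 1*(-317) = -317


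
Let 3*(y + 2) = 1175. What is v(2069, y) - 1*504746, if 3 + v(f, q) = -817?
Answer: -505566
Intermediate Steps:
y = 1169/3 (y = -2 + (1/3)*1175 = -2 + 1175/3 = 1169/3 ≈ 389.67)
v(f, q) = -820 (v(f, q) = -3 - 817 = -820)
v(2069, y) - 1*504746 = -820 - 1*504746 = -820 - 504746 = -505566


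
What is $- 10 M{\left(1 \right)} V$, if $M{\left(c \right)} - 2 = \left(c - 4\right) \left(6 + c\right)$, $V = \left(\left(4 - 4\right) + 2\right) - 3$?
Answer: $-190$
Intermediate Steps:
$V = -1$ ($V = \left(0 + 2\right) - 3 = 2 - 3 = -1$)
$M{\left(c \right)} = 2 + \left(-4 + c\right) \left(6 + c\right)$ ($M{\left(c \right)} = 2 + \left(c - 4\right) \left(6 + c\right) = 2 + \left(-4 + c\right) \left(6 + c\right)$)
$- 10 M{\left(1 \right)} V = - 10 \left(-22 + 1^{2} + 2 \cdot 1\right) \left(-1\right) = - 10 \left(-22 + 1 + 2\right) \left(-1\right) = \left(-10\right) \left(-19\right) \left(-1\right) = 190 \left(-1\right) = -190$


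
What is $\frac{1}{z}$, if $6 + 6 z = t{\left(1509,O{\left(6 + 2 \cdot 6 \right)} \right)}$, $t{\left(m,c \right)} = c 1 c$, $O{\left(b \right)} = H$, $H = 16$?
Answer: $\frac{3}{125} \approx 0.024$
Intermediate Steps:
$O{\left(b \right)} = 16$
$t{\left(m,c \right)} = c^{2}$ ($t{\left(m,c \right)} = c c = c^{2}$)
$z = \frac{125}{3}$ ($z = -1 + \frac{16^{2}}{6} = -1 + \frac{1}{6} \cdot 256 = -1 + \frac{128}{3} = \frac{125}{3} \approx 41.667$)
$\frac{1}{z} = \frac{1}{\frac{125}{3}} = \frac{3}{125}$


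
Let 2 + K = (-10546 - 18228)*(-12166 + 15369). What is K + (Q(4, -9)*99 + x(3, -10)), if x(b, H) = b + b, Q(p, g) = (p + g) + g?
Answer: -92164504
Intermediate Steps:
Q(p, g) = p + 2*g (Q(p, g) = (g + p) + g = p + 2*g)
x(b, H) = 2*b
K = -92163124 (K = -2 + (-10546 - 18228)*(-12166 + 15369) = -2 - 28774*3203 = -2 - 92163122 = -92163124)
K + (Q(4, -9)*99 + x(3, -10)) = -92163124 + ((4 + 2*(-9))*99 + 2*3) = -92163124 + ((4 - 18)*99 + 6) = -92163124 + (-14*99 + 6) = -92163124 + (-1386 + 6) = -92163124 - 1380 = -92164504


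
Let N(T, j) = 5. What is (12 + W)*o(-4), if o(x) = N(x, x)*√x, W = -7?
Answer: 50*I ≈ 50.0*I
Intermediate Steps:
o(x) = 5*√x
(12 + W)*o(-4) = (12 - 7)*(5*√(-4)) = 5*(5*(2*I)) = 5*(10*I) = 50*I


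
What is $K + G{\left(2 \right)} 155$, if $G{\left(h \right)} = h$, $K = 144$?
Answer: $454$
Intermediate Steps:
$K + G{\left(2 \right)} 155 = 144 + 2 \cdot 155 = 144 + 310 = 454$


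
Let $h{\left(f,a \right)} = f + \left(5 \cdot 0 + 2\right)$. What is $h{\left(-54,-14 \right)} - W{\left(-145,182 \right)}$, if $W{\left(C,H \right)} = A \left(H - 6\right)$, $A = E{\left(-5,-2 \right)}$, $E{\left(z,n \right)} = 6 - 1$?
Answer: $-932$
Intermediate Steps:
$E{\left(z,n \right)} = 5$ ($E{\left(z,n \right)} = 6 - 1 = 5$)
$A = 5$
$h{\left(f,a \right)} = 2 + f$ ($h{\left(f,a \right)} = f + \left(0 + 2\right) = f + 2 = 2 + f$)
$W{\left(C,H \right)} = -30 + 5 H$ ($W{\left(C,H \right)} = 5 \left(H - 6\right) = 5 \left(-6 + H\right) = -30 + 5 H$)
$h{\left(-54,-14 \right)} - W{\left(-145,182 \right)} = \left(2 - 54\right) - \left(-30 + 5 \cdot 182\right) = -52 - \left(-30 + 910\right) = -52 - 880 = -932$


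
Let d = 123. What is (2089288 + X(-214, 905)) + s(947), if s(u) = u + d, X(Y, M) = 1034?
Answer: 2091392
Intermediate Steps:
s(u) = 123 + u (s(u) = u + 123 = 123 + u)
(2089288 + X(-214, 905)) + s(947) = (2089288 + 1034) + (123 + 947) = 2090322 + 1070 = 2091392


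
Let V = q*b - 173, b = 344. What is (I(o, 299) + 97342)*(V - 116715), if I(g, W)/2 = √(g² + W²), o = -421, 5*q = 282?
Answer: -47447605744/5 - 974864*√266642/5 ≈ -9.5902e+9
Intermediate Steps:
q = 282/5 (q = (⅕)*282 = 282/5 ≈ 56.400)
V = 96143/5 (V = (282/5)*344 - 173 = 97008/5 - 173 = 96143/5 ≈ 19229.)
I(g, W) = 2*√(W² + g²) (I(g, W) = 2*√(g² + W²) = 2*√(W² + g²))
(I(o, 299) + 97342)*(V - 116715) = (2*√(299² + (-421)²) + 97342)*(96143/5 - 116715) = (2*√(89401 + 177241) + 97342)*(-487432/5) = (2*√266642 + 97342)*(-487432/5) = (97342 + 2*√266642)*(-487432/5) = -47447605744/5 - 974864*√266642/5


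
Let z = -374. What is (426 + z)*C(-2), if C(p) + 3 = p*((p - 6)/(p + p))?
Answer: -364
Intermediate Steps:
C(p) = -6 + p/2 (C(p) = -3 + p*((p - 6)/(p + p)) = -3 + p*((-6 + p)/((2*p))) = -3 + p*((-6 + p)*(1/(2*p))) = -3 + p*((-6 + p)/(2*p)) = -3 + (-3 + p/2) = -6 + p/2)
(426 + z)*C(-2) = (426 - 374)*(-6 + (½)*(-2)) = 52*(-6 - 1) = 52*(-7) = -364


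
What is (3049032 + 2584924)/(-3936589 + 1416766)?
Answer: -5633956/2519823 ≈ -2.2359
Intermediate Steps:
(3049032 + 2584924)/(-3936589 + 1416766) = 5633956/(-2519823) = 5633956*(-1/2519823) = -5633956/2519823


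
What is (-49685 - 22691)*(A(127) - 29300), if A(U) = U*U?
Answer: 953264296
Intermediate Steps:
A(U) = U²
(-49685 - 22691)*(A(127) - 29300) = (-49685 - 22691)*(127² - 29300) = -72376*(16129 - 29300) = -72376*(-13171) = 953264296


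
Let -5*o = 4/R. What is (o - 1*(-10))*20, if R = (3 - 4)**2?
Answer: 184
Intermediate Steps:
R = 1 (R = (-1)**2 = 1)
o = -4/5 (o = -4/(5*1) = -4/5 ≈ -0.80000)
(o - 1*(-10))*20 = (-4/5 - 1*(-10))*20 = (-4/5 + 10)*20 = (46/5)*20 = 184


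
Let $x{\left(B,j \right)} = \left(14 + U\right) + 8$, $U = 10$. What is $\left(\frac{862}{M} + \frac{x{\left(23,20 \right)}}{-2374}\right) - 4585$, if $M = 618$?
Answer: $- \frac{1681193402}{366783} \approx -4583.6$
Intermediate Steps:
$x{\left(B,j \right)} = 32$ ($x{\left(B,j \right)} = \left(14 + 10\right) + 8 = 24 + 8 = 32$)
$\left(\frac{862}{M} + \frac{x{\left(23,20 \right)}}{-2374}\right) - 4585 = \left(\frac{862}{618} + \frac{32}{-2374}\right) - 4585 = \left(862 \cdot \frac{1}{618} + 32 \left(- \frac{1}{2374}\right)\right) - 4585 = \left(\frac{431}{309} - \frac{16}{1187}\right) - 4585 = \frac{506653}{366783} - 4585 = - \frac{1681193402}{366783}$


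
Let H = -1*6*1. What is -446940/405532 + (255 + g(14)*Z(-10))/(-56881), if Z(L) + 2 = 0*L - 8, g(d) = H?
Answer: -6387534180/5766766423 ≈ -1.1076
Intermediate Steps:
H = -6 (H = -6*1 = -6)
g(d) = -6
Z(L) = -10 (Z(L) = -2 + (0*L - 8) = -2 + (0 - 8) = -2 - 8 = -10)
-446940/405532 + (255 + g(14)*Z(-10))/(-56881) = -446940/405532 + (255 - 6*(-10))/(-56881) = -446940*1/405532 + (255 + 60)*(-1/56881) = -111735/101383 + 315*(-1/56881) = -111735/101383 - 315/56881 = -6387534180/5766766423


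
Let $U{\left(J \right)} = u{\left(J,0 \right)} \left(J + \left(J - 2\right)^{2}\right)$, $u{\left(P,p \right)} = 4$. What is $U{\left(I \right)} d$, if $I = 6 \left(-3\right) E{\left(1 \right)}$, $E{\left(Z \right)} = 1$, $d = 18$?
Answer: $27504$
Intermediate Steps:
$I = -18$ ($I = 6 \left(-3\right) 1 = \left(-18\right) 1 = -18$)
$U{\left(J \right)} = 4 J + 4 \left(-2 + J\right)^{2}$ ($U{\left(J \right)} = 4 \left(J + \left(J - 2\right)^{2}\right) = 4 \left(J + \left(-2 + J\right)^{2}\right) = 4 J + 4 \left(-2 + J\right)^{2}$)
$U{\left(I \right)} d = \left(4 \left(-18\right) + 4 \left(-2 - 18\right)^{2}\right) 18 = \left(-72 + 4 \left(-20\right)^{2}\right) 18 = \left(-72 + 4 \cdot 400\right) 18 = \left(-72 + 1600\right) 18 = 1528 \cdot 18 = 27504$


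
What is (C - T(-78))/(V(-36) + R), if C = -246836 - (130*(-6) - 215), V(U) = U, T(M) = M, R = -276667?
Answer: 35109/39529 ≈ 0.88818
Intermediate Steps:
C = -245841 (C = -246836 - (-780 - 215) = -246836 - 1*(-995) = -246836 + 995 = -245841)
(C - T(-78))/(V(-36) + R) = (-245841 - 1*(-78))/(-36 - 276667) = (-245841 + 78)/(-276703) = -245763*(-1/276703) = 35109/39529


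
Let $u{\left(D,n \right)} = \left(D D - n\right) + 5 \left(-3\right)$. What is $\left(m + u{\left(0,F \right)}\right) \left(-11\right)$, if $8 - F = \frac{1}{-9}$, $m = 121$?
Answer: $- \frac{9691}{9} \approx -1076.8$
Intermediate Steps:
$F = \frac{73}{9}$ ($F = 8 - \frac{1}{-9} = 8 - - \frac{1}{9} = 8 + \frac{1}{9} = \frac{73}{9} \approx 8.1111$)
$u{\left(D,n \right)} = -15 + D^{2} - n$ ($u{\left(D,n \right)} = \left(D^{2} - n\right) - 15 = -15 + D^{2} - n$)
$\left(m + u{\left(0,F \right)}\right) \left(-11\right) = \left(121 - \left(\frac{208}{9} + 0\right)\right) \left(-11\right) = \left(121 - \frac{208}{9}\right) \left(-11\right) = \frac{881}{9} \left(-11\right) = - \frac{9691}{9}$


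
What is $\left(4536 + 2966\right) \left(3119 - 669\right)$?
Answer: $18379900$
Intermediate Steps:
$\left(4536 + 2966\right) \left(3119 - 669\right) = 7502 \cdot 2450 = 18379900$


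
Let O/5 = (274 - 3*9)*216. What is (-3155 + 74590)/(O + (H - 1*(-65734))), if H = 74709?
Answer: 71435/407203 ≈ 0.17543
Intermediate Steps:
O = 266760 (O = 5*((274 - 3*9)*216) = 5*((274 - 27)*216) = 5*(247*216) = 5*53352 = 266760)
(-3155 + 74590)/(O + (H - 1*(-65734))) = (-3155 + 74590)/(266760 + (74709 - 1*(-65734))) = 71435/(266760 + (74709 + 65734)) = 71435/(266760 + 140443) = 71435/407203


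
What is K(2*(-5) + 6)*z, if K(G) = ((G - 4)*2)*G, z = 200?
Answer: 12800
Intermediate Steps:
K(G) = G*(-8 + 2*G) (K(G) = ((-4 + G)*2)*G = (-8 + 2*G)*G = G*(-8 + 2*G))
K(2*(-5) + 6)*z = (2*(2*(-5) + 6)*(-4 + (2*(-5) + 6)))*200 = (2*(-10 + 6)*(-4 + (-10 + 6)))*200 = (2*(-4)*(-4 - 4))*200 = (2*(-4)*(-8))*200 = 64*200 = 12800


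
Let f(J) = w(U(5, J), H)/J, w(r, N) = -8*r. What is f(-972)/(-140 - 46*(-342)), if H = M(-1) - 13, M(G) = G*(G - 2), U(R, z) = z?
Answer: -1/1949 ≈ -0.00051308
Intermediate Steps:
M(G) = G*(-2 + G)
H = -10 (H = -(-2 - 1) - 13 = -1*(-3) - 13 = 3 - 13 = -10)
f(J) = -8 (f(J) = (-8*J)/J = -8)
f(-972)/(-140 - 46*(-342)) = -8/(-140 - 46*(-342)) = -8/(-140 + 15732) = -8/15592 = -8*1/15592 = -1/1949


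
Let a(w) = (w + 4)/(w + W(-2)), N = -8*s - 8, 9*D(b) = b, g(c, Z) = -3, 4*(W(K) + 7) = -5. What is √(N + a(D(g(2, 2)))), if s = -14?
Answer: 2*√274701/103 ≈ 10.177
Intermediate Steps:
W(K) = -33/4 (W(K) = -7 + (¼)*(-5) = -7 - 5/4 = -33/4)
D(b) = b/9
N = 104 (N = -8*(-14) - 8 = 112 - 8 = 104)
a(w) = (4 + w)/(-33/4 + w) (a(w) = (w + 4)/(w - 33/4) = (4 + w)/(-33/4 + w))
√(N + a(D(g(2, 2)))) = √(104 + 4*(4 + (⅑)*(-3))/(-33 + 4*((⅑)*(-3)))) = √(104 + 4*(4 - ⅓)/(-33 + 4*(-⅓))) = √(104 + 4*(11/3)/(-33 - 4/3)) = √(104 + 4*(11/3)/(-103/3)) = √(104 + 4*(-3/103)*(11/3)) = √(104 - 44/103) = √(10668/103) = 2*√274701/103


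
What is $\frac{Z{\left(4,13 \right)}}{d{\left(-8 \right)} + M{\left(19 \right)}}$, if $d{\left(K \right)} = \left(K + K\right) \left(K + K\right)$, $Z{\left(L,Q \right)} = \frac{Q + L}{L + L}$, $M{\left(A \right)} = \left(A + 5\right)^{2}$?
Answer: $\frac{17}{6656} \approx 0.0025541$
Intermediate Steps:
$M{\left(A \right)} = \left(5 + A\right)^{2}$
$Z{\left(L,Q \right)} = \frac{L + Q}{2 L}$
$d{\left(K \right)} = 4 K^{2}$ ($d{\left(K \right)} = 2 K 2 K = 4 K^{2}$)
$\frac{Z{\left(4,13 \right)}}{d{\left(-8 \right)} + M{\left(19 \right)}} = \frac{\frac{1}{2} \cdot \frac{1}{4} \left(4 + 13\right)}{4 \left(-8\right)^{2} + \left(5 + 19\right)^{2}} = \frac{\frac{1}{2} \cdot \frac{1}{4} \cdot 17}{4 \cdot 64 + 24^{2}} = \frac{1}{256 + 576} \cdot \frac{17}{8} = \frac{1}{832} \cdot \frac{17}{8} = \frac{17}{6656}$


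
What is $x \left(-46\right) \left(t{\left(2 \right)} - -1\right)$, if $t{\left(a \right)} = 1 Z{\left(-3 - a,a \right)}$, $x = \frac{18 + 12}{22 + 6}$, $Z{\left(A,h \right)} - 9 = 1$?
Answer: $- \frac{3795}{7} \approx -542.14$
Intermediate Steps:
$Z{\left(A,h \right)} = 10$ ($Z{\left(A,h \right)} = 9 + 1 = 10$)
$x = \frac{15}{14}$ ($x = \frac{30}{28} = 30 \cdot \frac{1}{28} = \frac{15}{14} \approx 1.0714$)
$t{\left(a \right)} = 10$ ($t{\left(a \right)} = 1 \cdot 10 = 10$)
$x \left(-46\right) \left(t{\left(2 \right)} - -1\right) = \frac{15}{14} \left(-46\right) \left(10 - -1\right) = - \frac{345 \left(10 + 1\right)}{7} = \left(- \frac{345}{7}\right) 11 = - \frac{3795}{7}$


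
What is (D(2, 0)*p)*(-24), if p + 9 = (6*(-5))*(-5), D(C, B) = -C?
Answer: 6768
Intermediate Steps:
p = 141 (p = -9 + (6*(-5))*(-5) = -9 - 30*(-5) = -9 + 150 = 141)
(D(2, 0)*p)*(-24) = (-1*2*141)*(-24) = -2*141*(-24) = -282*(-24) = 6768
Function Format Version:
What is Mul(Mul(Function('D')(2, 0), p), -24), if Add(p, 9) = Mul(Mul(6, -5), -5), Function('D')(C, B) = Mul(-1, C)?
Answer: 6768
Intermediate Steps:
p = 141 (p = Add(-9, Mul(Mul(6, -5), -5)) = Add(-9, Mul(-30, -5)) = Add(-9, 150) = 141)
Mul(Mul(Function('D')(2, 0), p), -24) = Mul(Mul(Mul(-1, 2), 141), -24) = Mul(Mul(-2, 141), -24) = Mul(-282, -24) = 6768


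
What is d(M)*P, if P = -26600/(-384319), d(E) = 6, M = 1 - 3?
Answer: 159600/384319 ≈ 0.41528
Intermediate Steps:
M = -2
P = 26600/384319 (P = -26600*(-1/384319) = 26600/384319 ≈ 0.069213)
d(M)*P = 6*(26600/384319) = 159600/384319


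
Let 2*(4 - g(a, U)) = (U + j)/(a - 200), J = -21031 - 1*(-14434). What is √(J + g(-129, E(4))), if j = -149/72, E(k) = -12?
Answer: I*√102763472749/3948 ≈ 81.197*I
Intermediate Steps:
J = -6597 (J = -21031 + 14434 = -6597)
j = -149/72 (j = -149*1/72 = -149/72 ≈ -2.0694)
g(a, U) = 4 - (-149/72 + U)/(2*(-200 + a)) (g(a, U) = 4 - (U - 149/72)/(2*(a - 200)) = 4 - (-149/72 + U)/(2*(-200 + a)))
√(J + g(-129, E(4))) = √(-6597 + (-115051 - 72*(-12) + 576*(-129))/(144*(-200 - 129))) = √(-6597 + (1/144)*(-115051 + 864 - 74304)/(-329)) = √(-6597 + (1/144)*(-1/329)*(-188491)) = √(-6597 + 188491/47376) = √(-312350981/47376) = I*√102763472749/3948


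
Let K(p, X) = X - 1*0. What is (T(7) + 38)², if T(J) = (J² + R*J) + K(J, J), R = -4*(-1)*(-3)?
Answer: 100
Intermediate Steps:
R = -12 (R = 4*(-3) = -12)
K(p, X) = X (K(p, X) = X + 0 = X)
T(J) = J² - 11*J (T(J) = (J² - 12*J) + J = J² - 11*J)
(T(7) + 38)² = (7*(-11 + 7) + 38)² = (7*(-4) + 38)² = (-28 + 38)² = 10² = 100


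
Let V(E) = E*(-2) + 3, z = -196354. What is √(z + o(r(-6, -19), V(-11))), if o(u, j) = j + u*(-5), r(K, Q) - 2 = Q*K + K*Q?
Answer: I*√197479 ≈ 444.39*I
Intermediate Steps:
r(K, Q) = 2 + 2*K*Q (r(K, Q) = 2 + (Q*K + K*Q) = 2 + (K*Q + K*Q) = 2 + 2*K*Q)
V(E) = 3 - 2*E (V(E) = -2*E + 3 = 3 - 2*E)
o(u, j) = j - 5*u
√(z + o(r(-6, -19), V(-11))) = √(-196354 + ((3 - 2*(-11)) - 5*(2 + 2*(-6)*(-19)))) = √(-196354 + ((3 + 22) - 5*(2 + 228))) = √(-196354 + (25 - 5*230)) = √(-196354 + (25 - 1150)) = √(-196354 - 1125) = √(-197479) = I*√197479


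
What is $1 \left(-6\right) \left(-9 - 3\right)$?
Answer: $72$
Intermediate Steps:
$1 \left(-6\right) \left(-9 - 3\right) = \left(-6\right) \left(-12\right) = 72$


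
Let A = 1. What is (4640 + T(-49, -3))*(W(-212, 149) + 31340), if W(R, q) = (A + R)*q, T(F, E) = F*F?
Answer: -697059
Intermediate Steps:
T(F, E) = F²
W(R, q) = q*(1 + R) (W(R, q) = (1 + R)*q = q*(1 + R))
(4640 + T(-49, -3))*(W(-212, 149) + 31340) = (4640 + (-49)²)*(149*(1 - 212) + 31340) = (4640 + 2401)*(149*(-211) + 31340) = 7041*(-31439 + 31340) = 7041*(-99) = -697059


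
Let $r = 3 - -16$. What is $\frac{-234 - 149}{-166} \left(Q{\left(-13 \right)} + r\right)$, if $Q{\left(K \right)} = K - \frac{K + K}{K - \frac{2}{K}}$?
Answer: $\frac{1532}{167} \approx 9.1736$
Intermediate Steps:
$r = 19$ ($r = 3 + 16 = 19$)
$Q{\left(K \right)} = K - \frac{2 K}{K - \frac{2}{K}}$
$\frac{-234 - 149}{-166} \left(Q{\left(-13 \right)} + r\right) = \frac{-234 - 149}{-166} \left(- \frac{13 \left(-2 + \left(-13\right)^{2} - -26\right)}{-2 + \left(-13\right)^{2}} + 19\right) = \left(-234 - 149\right) \left(- \frac{1}{166}\right) \left(- \frac{13 \left(-2 + 169 + 26\right)}{-2 + 169} + 19\right) = \left(-383\right) \left(- \frac{1}{166}\right) \left(\left(-13\right) \frac{1}{167} \cdot 193 + 19\right) = \frac{383 \left(\left(-13\right) \frac{1}{167} \cdot 193 + 19\right)}{166} = \frac{383 \left(- \frac{2509}{167} + 19\right)}{166} = \frac{383}{166} \cdot \frac{664}{167} = \frac{1532}{167}$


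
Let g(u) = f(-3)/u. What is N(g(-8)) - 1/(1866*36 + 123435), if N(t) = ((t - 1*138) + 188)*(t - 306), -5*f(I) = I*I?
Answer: -4683708551869/304977600 ≈ -15358.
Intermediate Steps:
f(I) = -I**2/5 (f(I) = -I*I/5 = -I**2/5)
g(u) = -9/(5*u) (g(u) = (-1/5*(-3)**2)/u = (-1/5*9)/u = -9/(5*u))
N(t) = (-306 + t)*(50 + t) (N(t) = ((t - 138) + 188)*(-306 + t) = ((-138 + t) + 188)*(-306 + t) = (50 + t)*(-306 + t) = (-306 + t)*(50 + t))
N(g(-8)) - 1/(1866*36 + 123435) = (-15300 + (-9/5/(-8))**2 - (-2304)/(5*(-8))) - 1/(1866*36 + 123435) = (-15300 + (-9/5*(-1/8))**2 - (-2304)*(-1)/(5*8)) - 1/(67176 + 123435) = (-15300 + (9/40)**2 - 256*9/40) - 1/190611 = (-15300 + 81/1600 - 288/5) - 1*1/190611 = -24572079/1600 - 1/190611 = -4683708551869/304977600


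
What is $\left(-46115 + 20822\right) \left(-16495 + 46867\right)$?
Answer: $-768198996$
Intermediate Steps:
$\left(-46115 + 20822\right) \left(-16495 + 46867\right) = \left(-25293\right) 30372 = -768198996$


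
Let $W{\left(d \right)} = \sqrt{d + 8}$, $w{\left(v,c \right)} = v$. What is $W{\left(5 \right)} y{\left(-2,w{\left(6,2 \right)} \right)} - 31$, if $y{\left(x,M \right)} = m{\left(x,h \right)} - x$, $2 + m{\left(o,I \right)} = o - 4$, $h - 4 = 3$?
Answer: $-31 - 6 \sqrt{13} \approx -52.633$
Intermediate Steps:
$h = 7$ ($h = 4 + 3 = 7$)
$m{\left(o,I \right)} = -6 + o$ ($m{\left(o,I \right)} = -2 + \left(o - 4\right) = -2 + \left(-4 + o\right) = -6 + o$)
$y{\left(x,M \right)} = -6$ ($y{\left(x,M \right)} = \left(-6 + x\right) - x = -6$)
$W{\left(d \right)} = \sqrt{8 + d}$
$W{\left(5 \right)} y{\left(-2,w{\left(6,2 \right)} \right)} - 31 = \sqrt{8 + 5} \left(-6\right) - 31 = \sqrt{13} \left(-6\right) - 31 = - 6 \sqrt{13} - 31 = -31 - 6 \sqrt{13}$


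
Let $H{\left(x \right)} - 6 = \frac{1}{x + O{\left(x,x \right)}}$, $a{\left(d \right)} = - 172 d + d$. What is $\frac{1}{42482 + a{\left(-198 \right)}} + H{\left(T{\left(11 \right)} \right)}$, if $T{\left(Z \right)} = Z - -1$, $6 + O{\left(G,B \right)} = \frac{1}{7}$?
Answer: $\frac{20230143}{3282620} \approx 6.1628$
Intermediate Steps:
$O{\left(G,B \right)} = - \frac{41}{7}$ ($O{\left(G,B \right)} = -6 + \frac{1}{7} = - \frac{41}{7}$)
$a{\left(d \right)} = - 171 d$
$T{\left(Z \right)} = 1 + Z$ ($T{\left(Z \right)} = Z + 1 = 1 + Z$)
$H{\left(x \right)} = 6 + \frac{1}{- \frac{41}{7} + x}$ ($H{\left(x \right)} = 6 + \frac{1}{x - \frac{41}{7}} = 6 + \frac{1}{- \frac{41}{7} + x}$)
$\frac{1}{42482 + a{\left(-198 \right)}} + H{\left(T{\left(11 \right)} \right)} = \frac{1}{42482 - -33858} + \frac{-239 + 42 \left(1 + 11\right)}{-41 + 7 \left(1 + 11\right)} = \frac{1}{42482 + 33858} + \frac{-239 + 42 \cdot 12}{-41 + 7 \cdot 12} = \frac{1}{76340} + \frac{-239 + 504}{-41 + 84} = \frac{1}{76340} + \frac{1}{43} \cdot 265 = \frac{1}{76340} + \frac{265}{43} = \frac{20230143}{3282620}$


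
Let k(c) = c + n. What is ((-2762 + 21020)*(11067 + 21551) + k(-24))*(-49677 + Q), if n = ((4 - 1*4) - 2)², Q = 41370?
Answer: -4947145995168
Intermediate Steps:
n = 4 (n = ((4 - 4) - 2)² = (0 - 2)² = (-2)² = 4)
k(c) = 4 + c (k(c) = c + 4 = 4 + c)
((-2762 + 21020)*(11067 + 21551) + k(-24))*(-49677 + Q) = ((-2762 + 21020)*(11067 + 21551) + (4 - 24))*(-49677 + 41370) = (18258*32618 - 20)*(-8307) = (595539444 - 20)*(-8307) = 595539424*(-8307) = -4947145995168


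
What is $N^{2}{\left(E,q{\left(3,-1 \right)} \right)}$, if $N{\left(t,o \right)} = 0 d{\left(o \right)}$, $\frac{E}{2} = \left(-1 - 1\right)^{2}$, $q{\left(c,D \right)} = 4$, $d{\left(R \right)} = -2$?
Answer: $0$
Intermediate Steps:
$E = 8$ ($E = 2 \left(-1 - 1\right)^{2} = 2 \left(-2\right)^{2} = 2 \cdot 4 = 8$)
$N{\left(t,o \right)} = 0$ ($N{\left(t,o \right)} = 0 \left(-2\right) = 0$)
$N^{2}{\left(E,q{\left(3,-1 \right)} \right)} = 0^{2} = 0$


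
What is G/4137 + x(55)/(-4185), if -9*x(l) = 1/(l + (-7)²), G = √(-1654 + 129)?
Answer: 1/3917160 + 5*I*√61/4137 ≈ 2.5529e-7 + 0.0094395*I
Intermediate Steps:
G = 5*I*√61 (G = √(-1525) = 5*I*√61 ≈ 39.051*I)
x(l) = -1/(9*(49 + l)) (x(l) = -1/(9*(l + (-7)²)) = -1/(9*(l + 49)) = -1/(9*(49 + l)))
G/4137 + x(55)/(-4185) = (5*I*√61)/4137 - 1/(441 + 9*55)/(-4185) = (5*I*√61)*(1/4137) - 1/(441 + 495)*(-1/4185) = 5*I*√61/4137 - 1/936*(-1/4185) = 5*I*√61/4137 + 1/3917160 = 1/3917160 + 5*I*√61/4137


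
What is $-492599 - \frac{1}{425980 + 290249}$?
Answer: $- \frac{352813689172}{716229} \approx -4.926 \cdot 10^{5}$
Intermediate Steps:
$-492599 - \frac{1}{425980 + 290249} = -492599 - \frac{1}{716229} = - \frac{352813689172}{716229}$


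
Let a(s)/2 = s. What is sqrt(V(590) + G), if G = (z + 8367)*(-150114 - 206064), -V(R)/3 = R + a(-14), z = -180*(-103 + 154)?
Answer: 2*sqrt(72392757) ≈ 17017.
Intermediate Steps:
z = -9180 (z = -180*51 = -9180)
a(s) = 2*s
V(R) = 84 - 3*R (V(R) = -3*(R + 2*(-14)) = -3*(R - 28) = -3*(-28 + R) = 84 - 3*R)
G = 289572714 (G = (-9180 + 8367)*(-150114 - 206064) = -813*(-356178) = 289572714)
sqrt(V(590) + G) = sqrt((84 - 3*590) + 289572714) = sqrt((84 - 1770) + 289572714) = sqrt(-1686 + 289572714) = sqrt(289571028) = 2*sqrt(72392757)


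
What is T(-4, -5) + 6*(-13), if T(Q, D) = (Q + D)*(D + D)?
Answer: 12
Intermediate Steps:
T(Q, D) = 2*D*(D + Q) (T(Q, D) = (D + Q)*(2*D) = 2*D*(D + Q))
T(-4, -5) + 6*(-13) = 2*(-5)*(-5 - 4) + 6*(-13) = 2*(-5)*(-9) - 78 = 90 - 78 = 12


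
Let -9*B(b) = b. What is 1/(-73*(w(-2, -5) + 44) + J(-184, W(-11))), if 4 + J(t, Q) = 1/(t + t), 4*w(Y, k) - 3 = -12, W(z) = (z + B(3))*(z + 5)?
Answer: -368/1123045 ≈ -0.00032768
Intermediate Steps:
B(b) = -b/9
W(z) = (5 + z)*(-⅓ + z) (W(z) = (z - ⅑*3)*(z + 5) = (z - ⅓)*(5 + z) = (-⅓ + z)*(5 + z) = (5 + z)*(-⅓ + z))
w(Y, k) = -9/4 (w(Y, k) = ¾ + (¼)*(-12) = ¾ - 3 = -9/4)
J(t, Q) = -4 + 1/(2*t) (J(t, Q) = -4 + 1/(t + t) = -4 + 1/(2*t))
1/(-73*(w(-2, -5) + 44) + J(-184, W(-11))) = 1/(-73*(-9/4 + 44) + (-4 + (½)/(-184))) = 1/(-73*167/4 + (-4 + (½)*(-1/184))) = 1/(-12191/4 + (-4 - 1/368)) = 1/(-12191/4 - 1473/368) = 1/(-1123045/368) = -368/1123045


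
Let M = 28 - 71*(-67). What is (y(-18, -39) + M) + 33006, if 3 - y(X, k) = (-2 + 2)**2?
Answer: 37794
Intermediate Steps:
y(X, k) = 3 (y(X, k) = 3 - (-2 + 2)**2 = 3 - 1*0**2 = 3 - 1*0 = 3 + 0 = 3)
M = 4785 (M = 28 + 4757 = 4785)
(y(-18, -39) + M) + 33006 = (3 + 4785) + 33006 = 4788 + 33006 = 37794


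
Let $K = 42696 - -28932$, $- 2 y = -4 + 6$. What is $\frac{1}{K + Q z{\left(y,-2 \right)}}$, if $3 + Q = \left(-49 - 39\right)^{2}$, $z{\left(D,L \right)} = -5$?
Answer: $\frac{1}{32923} \approx 3.0374 \cdot 10^{-5}$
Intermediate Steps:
$y = -1$ ($y = - \frac{-4 + 6}{2} = \left(- \frac{1}{2}\right) 2 = -1$)
$Q = 7741$ ($Q = -3 + \left(-49 - 39\right)^{2} = -3 + \left(-88\right)^{2} = -3 + 7744 = 7741$)
$K = 71628$ ($K = 42696 + 28932 = 71628$)
$\frac{1}{K + Q z{\left(y,-2 \right)}} = \frac{1}{71628 + 7741 \left(-5\right)} = \frac{1}{71628 - 38705} = \frac{1}{32923}$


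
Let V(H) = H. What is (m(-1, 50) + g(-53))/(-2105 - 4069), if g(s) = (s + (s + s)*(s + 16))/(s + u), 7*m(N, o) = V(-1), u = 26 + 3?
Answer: 27107/1037232 ≈ 0.026134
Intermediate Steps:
u = 29
m(N, o) = -⅐ (m(N, o) = (⅐)*(-1) = -⅐)
g(s) = (s + 2*s*(16 + s))/(29 + s) (g(s) = (s + (s + s)*(s + 16))/(s + 29) = (s + (2*s)*(16 + s))/(29 + s) = (s + 2*s*(16 + s))/(29 + s))
(m(-1, 50) + g(-53))/(-2105 - 4069) = (-⅐ - 53*(33 + 2*(-53))/(29 - 53))/(-2105 - 4069) = (-⅐ - 53*(33 - 106)/(-24))/(-6174) = (-⅐ - 53*(-1/24)*(-73))*(-1/6174) = (-⅐ - 3869/24)*(-1/6174) = -27107/168*(-1/6174) = 27107/1037232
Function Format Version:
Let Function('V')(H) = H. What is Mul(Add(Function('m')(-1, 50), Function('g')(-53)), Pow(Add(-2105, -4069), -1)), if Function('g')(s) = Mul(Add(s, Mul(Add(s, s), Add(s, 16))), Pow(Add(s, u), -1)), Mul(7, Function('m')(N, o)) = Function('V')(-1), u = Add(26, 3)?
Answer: Rational(27107, 1037232) ≈ 0.026134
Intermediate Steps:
u = 29
Function('m')(N, o) = Rational(-1, 7) (Function('m')(N, o) = Mul(Rational(1, 7), -1) = Rational(-1, 7))
Function('g')(s) = Mul(Pow(Add(29, s), -1), Add(s, Mul(2, s, Add(16, s)))) (Function('g')(s) = Mul(Add(s, Mul(Add(s, s), Add(s, 16))), Pow(Add(s, 29), -1)) = Mul(Add(s, Mul(Mul(2, s), Add(16, s))), Pow(Add(29, s), -1)) = Mul(Add(s, Mul(2, s, Add(16, s))), Pow(Add(29, s), -1)) = Mul(Pow(Add(29, s), -1), Add(s, Mul(2, s, Add(16, s)))))
Mul(Add(Function('m')(-1, 50), Function('g')(-53)), Pow(Add(-2105, -4069), -1)) = Mul(Add(Rational(-1, 7), Mul(-53, Pow(Add(29, -53), -1), Add(33, Mul(2, -53)))), Pow(Add(-2105, -4069), -1)) = Mul(Add(Rational(-1, 7), Mul(-53, Pow(-24, -1), Add(33, -106))), Pow(-6174, -1)) = Mul(Add(Rational(-1, 7), Mul(-53, Rational(-1, 24), -73)), Rational(-1, 6174)) = Mul(Add(Rational(-1, 7), Rational(-3869, 24)), Rational(-1, 6174)) = Mul(Rational(-27107, 168), Rational(-1, 6174)) = Rational(27107, 1037232)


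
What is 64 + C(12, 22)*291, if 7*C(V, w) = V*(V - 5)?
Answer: 3556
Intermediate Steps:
C(V, w) = V*(-5 + V)/7 (C(V, w) = (V*(V - 5))/7 = (V*(-5 + V))/7 = V*(-5 + V)/7)
64 + C(12, 22)*291 = 64 + ((⅐)*12*(-5 + 12))*291 = 64 + ((⅐)*12*7)*291 = 64 + 12*291 = 64 + 3492 = 3556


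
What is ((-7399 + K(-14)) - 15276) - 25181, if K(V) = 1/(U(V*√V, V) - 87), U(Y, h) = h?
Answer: -4833457/101 ≈ -47856.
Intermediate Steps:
K(V) = 1/(-87 + V) (K(V) = 1/(V - 87) = 1/(-87 + V))
((-7399 + K(-14)) - 15276) - 25181 = ((-7399 + 1/(-87 - 14)) - 15276) - 25181 = ((-7399 + 1/(-101)) - 15276) - 25181 = ((-7399 - 1/101) - 15276) - 25181 = (-747300/101 - 15276) - 25181 = -2290176/101 - 25181 = -4833457/101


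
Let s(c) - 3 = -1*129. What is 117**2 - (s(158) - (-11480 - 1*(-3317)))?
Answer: 5652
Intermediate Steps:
s(c) = -126 (s(c) = 3 - 1*129 = 3 - 129 = -126)
117**2 - (s(158) - (-11480 - 1*(-3317))) = 117**2 - (-126 - (-11480 - 1*(-3317))) = 13689 - (-126 - (-11480 + 3317)) = 13689 - (-126 - 1*(-8163)) = 13689 - (-126 + 8163) = 13689 - 1*8037 = 13689 - 8037 = 5652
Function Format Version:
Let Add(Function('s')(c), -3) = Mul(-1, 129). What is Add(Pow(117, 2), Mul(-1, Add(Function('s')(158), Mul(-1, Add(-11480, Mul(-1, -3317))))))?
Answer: 5652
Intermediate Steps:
Function('s')(c) = -126 (Function('s')(c) = Add(3, Mul(-1, 129)) = Add(3, -129) = -126)
Add(Pow(117, 2), Mul(-1, Add(Function('s')(158), Mul(-1, Add(-11480, Mul(-1, -3317)))))) = Add(Pow(117, 2), Mul(-1, Add(-126, Mul(-1, Add(-11480, Mul(-1, -3317)))))) = Add(13689, Mul(-1, Add(-126, Mul(-1, Add(-11480, 3317))))) = Add(13689, Mul(-1, Add(-126, Mul(-1, -8163)))) = Add(13689, Mul(-1, Add(-126, 8163))) = Add(13689, Mul(-1, 8037)) = Add(13689, -8037) = 5652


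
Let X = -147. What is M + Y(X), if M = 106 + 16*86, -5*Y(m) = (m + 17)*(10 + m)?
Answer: -2080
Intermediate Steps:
Y(m) = -(10 + m)*(17 + m)/5 (Y(m) = -(m + 17)*(10 + m)/5 = -(17 + m)*(10 + m)/5 = -(10 + m)*(17 + m)/5)
M = 1482 (M = 106 + 1376 = 1482)
M + Y(X) = 1482 + (-34 - 27/5*(-147) - ⅕*(-147)²) = 1482 + (-34 + 3969/5 - ⅕*21609) = 1482 + (-34 + 3969/5 - 21609/5) = 1482 - 3562 = -2080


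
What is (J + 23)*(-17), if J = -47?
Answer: 408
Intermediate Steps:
(J + 23)*(-17) = (-47 + 23)*(-17) = -24*(-17) = 408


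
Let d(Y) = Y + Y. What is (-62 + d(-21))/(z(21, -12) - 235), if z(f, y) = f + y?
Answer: 52/113 ≈ 0.46018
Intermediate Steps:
d(Y) = 2*Y
(-62 + d(-21))/(z(21, -12) - 235) = (-62 + 2*(-21))/((21 - 12) - 235) = (-62 - 42)/(9 - 235) = -104/(-226) = -104*(-1/226) = 52/113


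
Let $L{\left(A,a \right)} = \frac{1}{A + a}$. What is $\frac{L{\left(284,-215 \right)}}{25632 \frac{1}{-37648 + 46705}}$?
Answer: $\frac{3019}{589536} \approx 0.005121$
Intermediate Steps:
$\frac{L{\left(284,-215 \right)}}{25632 \frac{1}{-37648 + 46705}} = \frac{1}{\left(284 - 215\right) \frac{25632}{-37648 + 46705}} = \frac{1}{69 \cdot \frac{25632}{9057}} = \frac{1}{69 \cdot 25632 \cdot \frac{1}{9057}} = \frac{1}{69 \cdot \frac{8544}{3019}} = \frac{1}{69} \cdot \frac{3019}{8544} = \frac{3019}{589536}$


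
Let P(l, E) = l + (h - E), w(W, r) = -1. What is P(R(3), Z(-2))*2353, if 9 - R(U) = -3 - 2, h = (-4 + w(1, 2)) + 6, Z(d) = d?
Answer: 40001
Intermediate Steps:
h = 1 (h = (-4 - 1) + 6 = -5 + 6 = 1)
R(U) = 14 (R(U) = 9 - (-3 - 2) = 9 - 1*(-5) = 9 + 5 = 14)
P(l, E) = 1 + l - E (P(l, E) = l + (1 - E) = 1 + l - E)
P(R(3), Z(-2))*2353 = (1 + 14 - 1*(-2))*2353 = (1 + 14 + 2)*2353 = 17*2353 = 40001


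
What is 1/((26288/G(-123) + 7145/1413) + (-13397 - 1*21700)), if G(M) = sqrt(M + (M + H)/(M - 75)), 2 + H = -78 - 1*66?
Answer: -421869766932045/14872527445931061172 + 9841088601*I*sqrt(529870)/3718131861482765293 ≈ -2.8366e-5 + 1.9267e-6*I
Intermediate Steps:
H = -146 (H = -2 + (-78 - 1*66) = -2 + (-78 - 66) = -2 - 144 = -146)
G(M) = sqrt(M + (-146 + M)/(-75 + M)) (G(M) = sqrt(M + (M - 146)/(M - 75)) = sqrt(M + (-146 + M)/(-75 + M)))
1/((26288/G(-123) + 7145/1413) + (-13397 - 1*21700)) = 1/((26288/(sqrt((-146 - 123 - 123*(-75 - 123))/(-75 - 123))) + 7145/1413) + (-13397 - 1*21700)) = 1/((26288/(sqrt((-146 - 123 - 123*(-198))/(-198))) + 7145*(1/1413)) + (-13397 - 21700)) = 1/((26288/(sqrt(-(-146 - 123 + 24354)/198)) + 7145/1413) - 35097) = 1/((26288/(sqrt(-1/198*24085)) + 7145/1413) - 35097) = 1/((26288/(sqrt(-24085/198)) + 7145/1413) - 35097) = 1/((26288/((I*sqrt(529870)/66)) + 7145/1413) - 35097) = 1/((26288*(-3*I*sqrt(529870)/24085) + 7145/1413) - 35097) = 1/((-78864*I*sqrt(529870)/24085 + 7145/1413) - 35097) = 1/((7145/1413 - 78864*I*sqrt(529870)/24085) - 35097) = 1/(-49584916/1413 - 78864*I*sqrt(529870)/24085)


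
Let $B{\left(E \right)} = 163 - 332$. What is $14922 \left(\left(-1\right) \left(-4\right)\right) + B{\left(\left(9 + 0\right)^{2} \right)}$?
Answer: $59519$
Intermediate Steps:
$B{\left(E \right)} = -169$ ($B{\left(E \right)} = 163 - 332 = -169$)
$14922 \left(\left(-1\right) \left(-4\right)\right) + B{\left(\left(9 + 0\right)^{2} \right)} = 14922 \left(\left(-1\right) \left(-4\right)\right) - 169 = 14922 \cdot 4 - 169 = 59688 - 169 = 59519$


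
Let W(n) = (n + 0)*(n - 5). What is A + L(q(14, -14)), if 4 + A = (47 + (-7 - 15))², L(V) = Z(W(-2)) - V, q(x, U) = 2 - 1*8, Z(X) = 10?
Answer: 637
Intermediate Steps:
W(n) = n*(-5 + n)
q(x, U) = -6 (q(x, U) = 2 - 8 = -6)
L(V) = 10 - V
A = 621 (A = -4 + (47 + (-7 - 15))² = -4 + (47 - 22)² = -4 + 25² = -4 + 625 = 621)
A + L(q(14, -14)) = 621 + (10 - 1*(-6)) = 621 + (10 + 6) = 621 + 16 = 637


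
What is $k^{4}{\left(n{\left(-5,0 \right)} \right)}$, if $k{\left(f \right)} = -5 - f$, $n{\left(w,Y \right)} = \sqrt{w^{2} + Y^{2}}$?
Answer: $10000$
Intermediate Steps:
$n{\left(w,Y \right)} = \sqrt{Y^{2} + w^{2}}$
$k^{4}{\left(n{\left(-5,0 \right)} \right)} = \left(-5 - \sqrt{0^{2} + \left(-5\right)^{2}}\right)^{4} = \left(-5 - \sqrt{0 + 25}\right)^{4} = \left(-5 - \sqrt{25}\right)^{4} = \left(-5 - 5\right)^{4} = \left(-10\right)^{4} = 10000$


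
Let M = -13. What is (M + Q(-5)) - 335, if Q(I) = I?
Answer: -353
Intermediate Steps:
(M + Q(-5)) - 335 = (-13 - 5) - 335 = -18 - 335 = -353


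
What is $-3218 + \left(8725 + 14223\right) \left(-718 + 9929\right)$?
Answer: $211370810$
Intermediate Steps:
$-3218 + \left(8725 + 14223\right) \left(-718 + 9929\right) = -3218 + 22948 \cdot 9211 = -3218 + 211374028 = 211370810$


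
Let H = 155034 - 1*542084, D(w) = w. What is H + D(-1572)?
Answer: -388622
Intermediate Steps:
H = -387050 (H = 155034 - 542084 = -387050)
H + D(-1572) = -387050 - 1572 = -388622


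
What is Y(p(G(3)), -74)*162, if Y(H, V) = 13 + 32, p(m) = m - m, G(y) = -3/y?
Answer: 7290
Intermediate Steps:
p(m) = 0
Y(H, V) = 45
Y(p(G(3)), -74)*162 = 45*162 = 7290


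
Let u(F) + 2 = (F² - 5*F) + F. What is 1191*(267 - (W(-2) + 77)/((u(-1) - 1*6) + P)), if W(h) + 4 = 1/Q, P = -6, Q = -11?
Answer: 10812295/33 ≈ 3.2765e+5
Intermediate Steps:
u(F) = -2 + F² - 4*F (u(F) = -2 + ((F² - 5*F) + F) = -2 + (F² - 4*F) = -2 + F² - 4*F)
W(h) = -45/11 (W(h) = -4 + 1/(-11) = -4 - 1/11 = -45/11)
1191*(267 - (W(-2) + 77)/((u(-1) - 1*6) + P)) = 1191*(267 - (-45/11 + 77)/(((-2 + (-1)² - 4*(-1)) - 1*6) - 6)) = 1191*(267 - 802/(11*(((-2 + 1 + 4) - 6) - 6))) = 1191*(267 - 802/(11*((3 - 6) - 6))) = 1191*(267 - 802/(11*(-3 - 6))) = 1191*(267 - 802/(11*(-9))) = 1191*(267 - 802*(-1)/(11*9)) = 1191*(267 - 1*(-802/99)) = 1191*(267 + 802/99) = 1191*(27235/99) = 10812295/33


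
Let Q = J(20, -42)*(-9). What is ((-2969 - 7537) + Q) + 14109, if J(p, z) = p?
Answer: 3423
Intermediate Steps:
Q = -180 (Q = 20*(-9) = -180)
((-2969 - 7537) + Q) + 14109 = ((-2969 - 7537) - 180) + 14109 = (-10506 - 180) + 14109 = -10686 + 14109 = 3423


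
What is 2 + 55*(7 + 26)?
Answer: 1817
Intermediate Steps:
2 + 55*(7 + 26) = 2 + 55*33 = 2 + 1815 = 1817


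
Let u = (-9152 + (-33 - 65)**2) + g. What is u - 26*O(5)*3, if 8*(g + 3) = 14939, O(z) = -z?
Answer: 21651/8 ≈ 2706.4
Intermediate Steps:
g = 14915/8 (g = -3 + (1/8)*14939 = -3 + 14939/8 = 14915/8 ≈ 1864.4)
u = 18531/8 (u = (-9152 + (-33 - 65)**2) + 14915/8 = (-9152 + (-98)**2) + 14915/8 = (-9152 + 9604) + 14915/8 = 452 + 14915/8 = 18531/8 ≈ 2316.4)
u - 26*O(5)*3 = 18531/8 - 26*(-1*5)*3 = 18531/8 - 26*(-5)*3 = 18531/8 - (-130)*3 = 18531/8 - 1*(-390) = 18531/8 + 390 = 21651/8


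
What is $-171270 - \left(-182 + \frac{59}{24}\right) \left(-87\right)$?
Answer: $- \frac{1495121}{8} \approx -1.8689 \cdot 10^{5}$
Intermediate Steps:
$-171270 - \left(-182 + \frac{59}{24}\right) \left(-87\right) = -171270 - \left(- \frac{4309}{24}\right) \left(-87\right) = -171270 - \frac{124961}{8} = - \frac{1495121}{8}$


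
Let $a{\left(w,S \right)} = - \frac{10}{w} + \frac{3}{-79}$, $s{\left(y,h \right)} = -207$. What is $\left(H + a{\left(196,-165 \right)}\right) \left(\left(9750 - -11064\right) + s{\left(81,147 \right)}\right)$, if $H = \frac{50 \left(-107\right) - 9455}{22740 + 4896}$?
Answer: $- \frac{199331511}{15484} \approx -12873.0$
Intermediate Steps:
$a{\left(w,S \right)} = - \frac{3}{79} - \frac{10}{w}$ ($a{\left(w,S \right)} = - \frac{10}{w} + 3 \left(- \frac{1}{79}\right) = - \frac{10}{w} - \frac{3}{79} = - \frac{3}{79} - \frac{10}{w}$)
$H = - \frac{15}{28}$ ($H = \frac{-5350 - 9455}{27636} = \left(-14805\right) \frac{1}{27636} = - \frac{15}{28} \approx -0.53571$)
$\left(H + a{\left(196,-165 \right)}\right) \left(\left(9750 - -11064\right) + s{\left(81,147 \right)}\right) = \left(- \frac{15}{28} - \left(\frac{3}{79} + \frac{10}{196}\right)\right) \left(\left(9750 - -11064\right) - 207\right) = \left(- \frac{15}{28} - \frac{689}{7742}\right) \left(\left(9750 + 11064\right) - 207\right) = \left(- \frac{15}{28} - \frac{689}{7742}\right) \left(20814 - 207\right) = \left(- \frac{15}{28} - \frac{689}{7742}\right) 20607 = \left(- \frac{9673}{15484}\right) 20607 = - \frac{199331511}{15484}$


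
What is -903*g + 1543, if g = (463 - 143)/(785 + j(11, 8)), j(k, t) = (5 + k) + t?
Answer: 959327/809 ≈ 1185.8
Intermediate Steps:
j(k, t) = 5 + k + t
g = 320/809 (g = (463 - 143)/(785 + (5 + 11 + 8)) = 320/(785 + 24) = 320/809 ≈ 0.39555)
-903*g + 1543 = -903*320/809 + 1543 = -288960/809 + 1543 = 959327/809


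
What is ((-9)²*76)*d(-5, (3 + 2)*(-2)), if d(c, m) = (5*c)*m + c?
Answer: 1508220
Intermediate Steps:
d(c, m) = c + 5*c*m (d(c, m) = 5*c*m + c = c + 5*c*m)
((-9)²*76)*d(-5, (3 + 2)*(-2)) = ((-9)²*76)*(-5*(1 + 5*((3 + 2)*(-2)))) = (81*76)*(-5*(1 + 5*(5*(-2)))) = 6156*(-5*(1 + 5*(-10))) = 6156*(-5*(1 - 50)) = 6156*(-5*(-49)) = 6156*245 = 1508220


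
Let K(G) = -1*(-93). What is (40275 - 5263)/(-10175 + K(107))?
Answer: -17506/5041 ≈ -3.4727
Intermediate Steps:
K(G) = 93
(40275 - 5263)/(-10175 + K(107)) = (40275 - 5263)/(-10175 + 93) = 35012/(-10082) = 35012*(-1/10082) = -17506/5041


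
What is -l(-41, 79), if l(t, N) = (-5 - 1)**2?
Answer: -36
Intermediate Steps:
l(t, N) = 36 (l(t, N) = (-6)**2 = 36)
-l(-41, 79) = -1*36 = -36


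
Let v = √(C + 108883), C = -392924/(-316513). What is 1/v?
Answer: √10908075478912239/34463277903 ≈ 0.0030305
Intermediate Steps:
C = 392924/316513 (C = -392924*(-1/316513) = 392924/316513 ≈ 1.2414)
v = √10908075478912239/316513 (v = √(392924/316513 + 108883) = √(34463277903/316513) = √10908075478912239/316513 ≈ 329.98)
1/v = 1/(√10908075478912239/316513) = √10908075478912239/34463277903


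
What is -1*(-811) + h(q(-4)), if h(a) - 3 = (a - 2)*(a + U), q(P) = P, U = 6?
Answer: 802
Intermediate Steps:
h(a) = 3 + (-2 + a)*(6 + a) (h(a) = 3 + (a - 2)*(a + 6) = 3 + (-2 + a)*(6 + a))
-1*(-811) + h(q(-4)) = -1*(-811) + (-9 + (-4)² + 4*(-4)) = 811 + (-9 + 16 - 16) = 811 - 9 = 802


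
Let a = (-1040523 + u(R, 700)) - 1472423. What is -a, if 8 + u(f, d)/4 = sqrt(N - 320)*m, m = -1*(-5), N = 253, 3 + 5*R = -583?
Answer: 2512978 - 20*I*sqrt(67) ≈ 2.513e+6 - 163.71*I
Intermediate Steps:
R = -586/5 (R = -3/5 + (1/5)*(-583) = -3/5 - 583/5 = -586/5 ≈ -117.20)
m = 5
u(f, d) = -32 + 20*I*sqrt(67) (u(f, d) = -32 + 4*(sqrt(253 - 320)*5) = -32 + 4*(sqrt(-67)*5) = -32 + 4*((I*sqrt(67))*5) = -32 + 4*(5*I*sqrt(67)) = -32 + 20*I*sqrt(67))
a = -2512978 + 20*I*sqrt(67) (a = (-1040523 + (-32 + 20*I*sqrt(67))) - 1472423 = (-1040555 + 20*I*sqrt(67)) - 1472423 = -2512978 + 20*I*sqrt(67) ≈ -2.513e+6 + 163.71*I)
-a = -(-2512978 + 20*I*sqrt(67)) = 2512978 - 20*I*sqrt(67)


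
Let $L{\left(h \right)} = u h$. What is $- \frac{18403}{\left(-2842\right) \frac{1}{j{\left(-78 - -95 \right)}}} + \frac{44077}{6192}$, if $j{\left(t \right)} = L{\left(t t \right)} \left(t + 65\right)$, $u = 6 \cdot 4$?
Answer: $\frac{4629299876399}{1256976} \approx 3.6829 \cdot 10^{6}$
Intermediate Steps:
$u = 24$
$L{\left(h \right)} = 24 h$
$j{\left(t \right)} = 24 t^{2} \left(65 + t\right)$ ($j{\left(t \right)} = 24 t t \left(t + 65\right) = 24 t^{2} \left(65 + t\right)$)
$- \frac{18403}{\left(-2842\right) \frac{1}{j{\left(-78 - -95 \right)}}} + \frac{44077}{6192} = - \frac{18403}{\left(-2842\right) \frac{1}{24 \left(-78 - -95\right)^{2} \left(65 - -17\right)}} + \frac{44077}{6192} = - \frac{18403}{\left(-2842\right) \frac{1}{24 \left(-78 + 95\right)^{2} \left(65 + \left(-78 + 95\right)\right)}} + 44077 \cdot \frac{1}{6192} = - \frac{18403}{\left(-2842\right) \frac{1}{24 \cdot 17^{2} \left(65 + 17\right)}} + \frac{44077}{6192} = - \frac{18403}{\left(-2842\right) \frac{1}{24 \cdot 289 \cdot 82}} + \frac{44077}{6192} = - \frac{18403}{\left(-2842\right) \frac{1}{568752}} + \frac{44077}{6192} = - \frac{18403}{- \frac{1421}{284376}} + \frac{44077}{6192} = \left(-18403\right) \left(- \frac{284376}{1421}\right) + \frac{44077}{6192} = \frac{747624504}{203} + \frac{44077}{6192} = \frac{4629299876399}{1256976}$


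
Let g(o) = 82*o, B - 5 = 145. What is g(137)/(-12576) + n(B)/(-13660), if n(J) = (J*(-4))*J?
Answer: 24459589/4294704 ≈ 5.6953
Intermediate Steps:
B = 150 (B = 5 + 145 = 150)
n(J) = -4*J² (n(J) = (-4*J)*J = -4*J²)
g(137)/(-12576) + n(B)/(-13660) = (82*137)/(-12576) - 4*150²/(-13660) = 11234*(-1/12576) - 4*22500*(-1/13660) = -5617/6288 - 90000*(-1/13660) = -5617/6288 + 4500/683 = 24459589/4294704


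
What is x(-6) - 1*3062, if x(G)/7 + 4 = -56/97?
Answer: -300122/97 ≈ -3094.0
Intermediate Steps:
x(G) = -3108/97 (x(G) = -28 + 7*(-56/97) = -28 - 392/97 = -3108/97)
x(-6) - 1*3062 = -3108/97 - 1*3062 = -3108/97 - 3062 = -300122/97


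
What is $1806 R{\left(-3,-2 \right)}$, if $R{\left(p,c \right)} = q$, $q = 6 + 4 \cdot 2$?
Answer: $25284$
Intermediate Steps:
$q = 14$ ($q = 6 + 8 = 14$)
$R{\left(p,c \right)} = 14$
$1806 R{\left(-3,-2 \right)} = 1806 \cdot 14 = 25284$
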